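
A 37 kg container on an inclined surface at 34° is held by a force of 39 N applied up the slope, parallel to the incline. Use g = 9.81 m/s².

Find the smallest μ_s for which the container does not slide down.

N = m g cos θ = 300.9 N.
Friction must make up the shortfall along the incline: f = m g sin θ − P = 203 − 39 = 164 N.
At the threshold f = μ_s N, so μ_s,min = 164/300.9 = 0.545.

μ_s,min ≈ 0.545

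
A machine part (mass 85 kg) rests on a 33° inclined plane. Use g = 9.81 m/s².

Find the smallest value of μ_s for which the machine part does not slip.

At the slip threshold m g sin θ = μ_s m g cos θ, so μ_s,min = tan θ.
μ_s,min = tan 33° = 0.649.

μ_s,min ≈ 0.649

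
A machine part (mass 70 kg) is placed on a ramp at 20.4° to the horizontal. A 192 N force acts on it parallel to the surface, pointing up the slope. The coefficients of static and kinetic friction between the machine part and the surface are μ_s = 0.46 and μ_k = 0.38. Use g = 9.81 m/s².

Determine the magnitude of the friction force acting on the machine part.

Normal force: N = m g cos θ = 70 × 9.81 × cos 20.4° = 643.6 N.
The friction needed for equilibrium is m g sin θ − P = 239.4 − 192 = 47.36 N, measured positive up-slope.
Static friction can supply at most μ_s N = 296.1 N.
Since |47.36| ≤ 296.1 N, static friction is sufficient; f equals the required value, not μ_s N.

f ≈ 47.4 N (up the incline)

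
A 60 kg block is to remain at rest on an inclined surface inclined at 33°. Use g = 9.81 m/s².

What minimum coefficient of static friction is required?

At the slip threshold m g sin θ = μ_s m g cos θ, so μ_s,min = tan θ.
μ_s,min = tan 33° = 0.649.

μ_s,min ≈ 0.649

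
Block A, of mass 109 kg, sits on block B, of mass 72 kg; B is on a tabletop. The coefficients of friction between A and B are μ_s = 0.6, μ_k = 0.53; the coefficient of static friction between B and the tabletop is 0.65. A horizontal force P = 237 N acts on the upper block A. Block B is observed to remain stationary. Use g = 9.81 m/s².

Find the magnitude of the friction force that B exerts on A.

Between the blocks, N₁ = m_A g = 1069 N.
Maximum static friction on A from B: μ_s N₁ = 0.6×1069 = 641.6 N.
P = 237 N is within that limit, so A and B move together (both at rest); the A–B friction is simply f₁ = P = 237 N.
By Newton's third law B feels 237 N forward from A. With B stationary, the floor's static friction on B balances it: f₂ = 237 N (well within μ_s(m_A+m_B)g = 1154 N).

f ≈ 237 N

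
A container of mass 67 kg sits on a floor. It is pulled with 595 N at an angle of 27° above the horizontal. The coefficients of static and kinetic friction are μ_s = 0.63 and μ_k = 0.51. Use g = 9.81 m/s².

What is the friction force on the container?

Vertical equilibrium gives N = m g − P sin α = 387.1 N.
The horizontal driving force is P cos α = 530.1 N, so equilibrium needs friction f = 530.1 N.
μ_s N = 0.63 × 387.1 = 243.9 N.
530.1 > 243.9 N → the container slides; f = μ_k N = 0.51×387.1 = 197 N.

f ≈ 197 N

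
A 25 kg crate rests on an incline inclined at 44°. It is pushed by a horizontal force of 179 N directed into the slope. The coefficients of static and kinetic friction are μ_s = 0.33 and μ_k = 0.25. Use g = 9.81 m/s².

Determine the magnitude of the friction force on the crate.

f ≈ 41.6 N (up the incline)

Normal direction: N = m g cos θ + P sin θ = 300.8 N.
Along the incline, the net driving force (taking up-slope positive) is P cos θ − m g sin θ = 128.8 − 170.4 = -41.6 N, so equilibrium requires friction f = 41.6 N (up-slope).
Maximum static friction: μ_s N = 0.33 × 300.8 = 99.25 N.
|f_req| = 41.6 ≤ 99.25 N → the crate is in equilibrium; friction equals the required value.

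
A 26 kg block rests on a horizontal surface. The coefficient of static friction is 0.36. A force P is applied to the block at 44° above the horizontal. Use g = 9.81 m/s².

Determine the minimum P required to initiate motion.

P ≈ 94.7 N

N = m g − P sin α (the pull lifts the block).
At impending slip, P cos α = μ_s N = μ_s (m g − P sin α).
Solving: P (cos α + μ_s sin α) = μ_s m g → P = 0.36×255/(cos 44° + 0.36 sin 44°) = 91.8/0.9694 = 94.7 N.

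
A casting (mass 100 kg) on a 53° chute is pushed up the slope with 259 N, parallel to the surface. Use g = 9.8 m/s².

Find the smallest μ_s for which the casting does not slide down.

μ_s,min ≈ 0.888

N = m g cos θ = 589.8 N.
Friction must make up the shortfall along the incline: f = m g sin θ − P = 782.7 − 259 = 523.7 N.
At the threshold f = μ_s N, so μ_s,min = 523.7/589.8 = 0.888.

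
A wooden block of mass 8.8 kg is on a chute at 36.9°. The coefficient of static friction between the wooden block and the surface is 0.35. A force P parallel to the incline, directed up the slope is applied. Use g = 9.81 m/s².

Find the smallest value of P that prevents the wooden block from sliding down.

The wooden block tends to slide down (tan θ > μ_s), so at the point of impending slip friction acts up-slope at its limit: f = μ_s N.
P is parallel to the surface, so N = m g cos θ = 69 N.
Along the incline: P + μ_s N = m g sin θ, so P = 51.8 − 0.35×69 = 27.7 N.

P_min ≈ 27.7 N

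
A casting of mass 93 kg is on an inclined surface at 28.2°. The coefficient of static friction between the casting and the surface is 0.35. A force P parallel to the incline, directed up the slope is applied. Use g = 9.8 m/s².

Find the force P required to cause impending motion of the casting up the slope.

At impending motion up the slope, friction acts down-slope at its limit: f = μ_s N.
P is parallel to the surface, so N = m g cos θ = 803 N.
Along the incline: P = m g sin θ + μ_s N = 431 + 0.35×803 = 712 N.

P ≈ 712 N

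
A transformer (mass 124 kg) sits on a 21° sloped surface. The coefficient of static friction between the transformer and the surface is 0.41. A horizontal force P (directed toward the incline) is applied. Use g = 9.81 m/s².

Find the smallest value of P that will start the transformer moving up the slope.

At impending motion up the slope, friction acts down-slope at its limit: f = μ_s N.
Perpendicular to the incline: N = m g cos θ + P sin θ.
Along the incline: P cos θ = m g sin θ + μ_s N = m g sin θ + μ_s (m g cos θ + P sin θ).
Solving, P (cos θ − μ_s sin θ) = m g (sin θ + μ_s cos θ), so P = 124×9.81×(sin 21° + 0.41 cos 21°)/(cos 21° − 0.41 sin 21°) = 1220×0.7411/0.7866 = 1150 N.

P ≈ 1150 N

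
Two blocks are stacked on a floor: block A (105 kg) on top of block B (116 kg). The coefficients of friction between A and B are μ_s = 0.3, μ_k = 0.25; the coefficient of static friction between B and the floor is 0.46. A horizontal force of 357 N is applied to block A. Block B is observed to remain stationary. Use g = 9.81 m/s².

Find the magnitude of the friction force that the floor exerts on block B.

f ≈ 258 N

Normal force at the A–B interface: N₁ = m_A g = 1030 N.
Maximum static friction on A from B: μ_s N₁ = 0.3×1030 = 309 N.
P = 357 N exceeds that limit, so A slips over B and the interface friction becomes kinetic: f₁ = μ_k N₁ = 0.25×1030 = 258 N.
B experiences an equal 258 N forward from A (third law). B is in equilibrium, so the floor supplies f₂ = 258 N of static friction (limit μ_s(m_A+m_B)g = 997.3 N, not exceeded).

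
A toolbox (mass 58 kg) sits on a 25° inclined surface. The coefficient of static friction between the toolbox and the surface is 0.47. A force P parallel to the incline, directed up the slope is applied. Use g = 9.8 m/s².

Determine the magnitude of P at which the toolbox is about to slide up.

P ≈ 482 N

At impending motion up the slope, friction acts down-slope at its limit: f = μ_s N.
P is parallel to the surface, so N = m g cos θ = 515 N.
Along the incline: P = m g sin θ + μ_s N = 240 + 0.47×515 = 482 N.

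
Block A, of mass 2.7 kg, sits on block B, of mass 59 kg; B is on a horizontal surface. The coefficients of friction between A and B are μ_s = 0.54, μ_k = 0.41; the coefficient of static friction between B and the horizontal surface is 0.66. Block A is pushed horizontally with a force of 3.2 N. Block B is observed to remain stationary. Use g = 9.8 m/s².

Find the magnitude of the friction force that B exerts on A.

f ≈ 3.2 N

Between the blocks, N₁ = m_A g = 26.46 N.
So the A–B interface can sustain at most μ_s N₁ = 14.29 N of static friction.
P = 3.2 N is within that limit, so A and B move together (both at rest); the A–B friction is simply f₁ = P = 3.2 N.
B experiences an equal 3.2 N forward from A (third law). B is in equilibrium, so the floor supplies f₂ = 3.2 N of static friction (limit μ_s(m_A+m_B)g = 399.1 N, not exceeded).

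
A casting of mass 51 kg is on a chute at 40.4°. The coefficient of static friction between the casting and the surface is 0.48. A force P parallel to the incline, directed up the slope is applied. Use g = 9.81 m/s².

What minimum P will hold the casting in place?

P_min ≈ 141 N

The casting tends to slide down (tan θ > μ_s), so at the point of impending slip friction acts up-slope at its limit: f = μ_s N.
P is parallel to the surface, so N = m g cos θ = 381 N.
Along the incline: P + μ_s N = m g sin θ, so P = 324 − 0.48×381 = 141 N.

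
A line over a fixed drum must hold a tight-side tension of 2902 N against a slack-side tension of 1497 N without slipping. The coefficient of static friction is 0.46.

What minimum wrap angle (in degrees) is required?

β_min ≈ 82.4°

T₂/T₁ = e^{μβ} → β = ln(T₂/T₁)/μ.
β = ln(2902/1497)/0.46 = 0.6619/0.46 = 1.439 rad.
In degrees: β = 1.439 × 180/π = 82.4°.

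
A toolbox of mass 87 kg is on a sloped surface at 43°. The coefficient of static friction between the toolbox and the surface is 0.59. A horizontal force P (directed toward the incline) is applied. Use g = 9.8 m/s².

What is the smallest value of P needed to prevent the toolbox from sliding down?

The toolbox tends to slide down (tan θ > μ_s), so at the point of impending slip friction acts up-slope at its limit: f = μ_s N.
Perpendicular to the incline: N = m g cos θ + P sin θ.
Along the incline: P cos θ + μ_s N = m g sin θ, i.e. P cos θ + μ_s (m g cos θ + P sin θ) = m g sin θ.
Solving, P (cos θ + μ_s sin θ) = m g (sin θ − μ_s cos θ), so P = 853×0.2505/1.134 = 188 N.

P_min ≈ 188 N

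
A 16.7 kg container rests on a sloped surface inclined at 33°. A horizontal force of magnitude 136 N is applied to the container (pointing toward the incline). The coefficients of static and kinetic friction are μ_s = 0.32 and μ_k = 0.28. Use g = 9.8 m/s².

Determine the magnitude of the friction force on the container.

Resolve perpendicular to the incline: N = m g cos θ + P sin θ = 16.7×9.8×cos 33° + 136×sin 33° = 211.3 N.
Parallel to the incline: P cos θ − m g sin θ = 114.1 − 89.14 = 24.92 N; the friction needed to balance this is 24.92 N acting down the slope.
The limit of static friction is μ_s N = 67.62 N.
|f_req| = 24.92 ≤ 67.62 N → the container is in equilibrium; friction equals the required value.

f ≈ 24.9 N (down the incline)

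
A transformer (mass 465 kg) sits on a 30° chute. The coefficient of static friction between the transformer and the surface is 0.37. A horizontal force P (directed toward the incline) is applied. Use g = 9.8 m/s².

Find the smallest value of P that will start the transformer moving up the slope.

P ≈ 5490 N

At impending motion up the slope, friction acts down-slope at its limit: f = μ_s N.
Perpendicular to the incline: N = m g cos θ + P sin θ.
Along the incline: P cos θ = m g sin θ + μ_s N = m g sin θ + μ_s (m g cos θ + P sin θ).
Solving, P (cos θ − μ_s sin θ) = m g (sin θ + μ_s cos θ), so P = 465×9.8×(sin 30° + 0.37 cos 30°)/(cos 30° − 0.37 sin 30°) = 4560×0.8204/0.681 = 5490 N.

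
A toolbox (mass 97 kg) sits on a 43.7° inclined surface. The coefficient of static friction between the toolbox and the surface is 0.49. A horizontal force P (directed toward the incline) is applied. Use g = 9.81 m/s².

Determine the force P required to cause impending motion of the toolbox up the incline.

P ≈ 2590 N

At impending motion up the slope, friction acts down-slope at its limit: f = μ_s N.
Perpendicular to the incline: N = m g cos θ + P sin θ.
Along the incline: P cos θ = m g sin θ + μ_s N = m g sin θ + μ_s (m g cos θ + P sin θ).
Solving, P (cos θ − μ_s sin θ) = m g (sin θ + μ_s cos θ), so P = 97×9.81×(sin 43.7° + 0.49 cos 43.7°)/(cos 43.7° − 0.49 sin 43.7°) = 952×1.045/0.3844 = 2590 N.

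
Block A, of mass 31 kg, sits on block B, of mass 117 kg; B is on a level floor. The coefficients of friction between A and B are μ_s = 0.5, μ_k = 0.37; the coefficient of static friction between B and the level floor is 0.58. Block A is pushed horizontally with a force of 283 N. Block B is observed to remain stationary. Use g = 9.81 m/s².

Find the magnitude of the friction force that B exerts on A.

Between the blocks, N₁ = m_A g = 304.1 N.
So the A–B interface can sustain at most μ_s N₁ = 152.1 N of static friction.
P = 283 N exceeds that limit, so A slips over B and the interface friction becomes kinetic: f₁ = μ_k N₁ = 0.37×304.1 = 113 N.
B experiences an equal 113 N forward from A (third law). B is in equilibrium, so the floor supplies f₂ = 113 N of static friction (limit μ_s(m_A+m_B)g = 842.1 N, not exceeded).

f ≈ 113 N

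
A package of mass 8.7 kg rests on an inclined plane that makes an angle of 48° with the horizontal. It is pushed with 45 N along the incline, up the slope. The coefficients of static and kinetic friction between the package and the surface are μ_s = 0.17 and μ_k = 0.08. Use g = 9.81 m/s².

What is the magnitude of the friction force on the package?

Perpendicular to the surface, N = m g cos θ = 8.7·9.81·cos 48° = 57.11 N.
Parallel to the incline, ΣF = 0 gives f = m g sin θ − P = 63.43 − 45 = 18.43 N (up-slope positive).
Maximum static friction available: μ_s N = 0.17 × 57.11 = 9.708 N.
|18.43| exceeds 9.708 N, so the package slips down-slope; friction is kinetic, f = μ_k N = 0.08×57.11 = 4.57 N.

f ≈ 4.57 N (up the incline)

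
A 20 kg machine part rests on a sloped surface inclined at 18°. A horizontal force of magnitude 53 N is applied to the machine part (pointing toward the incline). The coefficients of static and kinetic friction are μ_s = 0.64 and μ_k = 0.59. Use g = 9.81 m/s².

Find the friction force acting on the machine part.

f ≈ 10.2 N (up the incline)

Resolve perpendicular to the incline: N = m g cos θ + P sin θ = 20×9.81×cos 18° + 53×sin 18° = 203 N.
Along the incline, the net driving force (taking up-slope positive) is P cos θ − m g sin θ = 50.41 − 60.63 = -10.22 N, so equilibrium requires friction f = 10.22 N (up-slope).
Maximum static friction: μ_s N = 0.64 × 203 = 129.9 N.
|f_req| = 10.22 ≤ 129.9 N → the machine part is in equilibrium; friction equals the required value.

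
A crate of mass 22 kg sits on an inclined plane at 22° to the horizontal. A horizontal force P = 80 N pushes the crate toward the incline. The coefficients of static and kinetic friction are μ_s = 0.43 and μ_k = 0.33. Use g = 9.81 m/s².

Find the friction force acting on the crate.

The horizontal push has a component P sin θ into the surface, so N = m g cos θ + P sin θ = 200.1 + 29.97 = 230.1 N.
Along the incline, the net driving force (taking up-slope positive) is P cos θ − m g sin θ = 74.17 − 80.85 = -6.673 N, so equilibrium requires friction f = 6.673 N (up-slope).
Maximum static friction: μ_s N = 0.43 × 230.1 = 98.93 N.
Since 6.673 N is within the 98.93 N limit, the crate stays put and friction is exactly 6.67 N.

f ≈ 6.67 N (up the incline)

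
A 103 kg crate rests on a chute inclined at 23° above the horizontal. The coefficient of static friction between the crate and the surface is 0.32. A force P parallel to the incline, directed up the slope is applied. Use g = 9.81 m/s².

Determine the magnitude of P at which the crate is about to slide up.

P ≈ 692 N

At impending motion up the slope, friction acts down-slope at its limit: f = μ_s N.
P is parallel to the surface, so N = m g cos θ = 930 N.
Along the incline: P = m g sin θ + μ_s N = 395 + 0.32×930 = 692 N.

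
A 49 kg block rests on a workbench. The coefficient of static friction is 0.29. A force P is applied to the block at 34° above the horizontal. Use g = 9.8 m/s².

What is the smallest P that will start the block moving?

N = m g − P sin α (the pull lifts the block).
At impending slip, P cos α = μ_s N = μ_s (m g − P sin α).
Solving: P (cos α + μ_s sin α) = μ_s m g → P = 0.29×480/(cos 34° + 0.29 sin 34°) = 139/0.9912 = 140 N.

P ≈ 140 N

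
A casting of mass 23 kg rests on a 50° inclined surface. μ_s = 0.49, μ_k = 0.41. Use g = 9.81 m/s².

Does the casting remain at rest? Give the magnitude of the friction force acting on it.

N = m g cos θ = 145 N.
Down-slope weight component: m g sin θ = 173 N.
μ_s N = 71.1 N.
173 > 71.1 N, so it slides; kinetic friction f = μ_k N = 0.41×145 = 59.5 N.

f ≈ 59.5 N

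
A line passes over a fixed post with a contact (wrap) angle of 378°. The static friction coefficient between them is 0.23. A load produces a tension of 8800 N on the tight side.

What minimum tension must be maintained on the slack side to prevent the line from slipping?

T_min ≈ 1930 N

Capstan equation at impending slip: T_tight/T_slack = e^{μβ}.
β = 378° = 6.597 rad; e^{μβ} = e^{0.23×6.597} = 4.56.
T_slack = T_tight / e^{μβ} = 8800 / 4.56 = 1930 N.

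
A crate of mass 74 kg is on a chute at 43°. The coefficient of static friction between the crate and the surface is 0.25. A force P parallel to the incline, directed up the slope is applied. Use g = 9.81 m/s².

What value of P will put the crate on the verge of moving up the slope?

P ≈ 628 N

At impending motion up the slope, friction acts down-slope at its limit: f = μ_s N.
P is parallel to the surface, so N = m g cos θ = 531 N.
Along the incline: P = m g sin θ + μ_s N = 495 + 0.25×531 = 628 N.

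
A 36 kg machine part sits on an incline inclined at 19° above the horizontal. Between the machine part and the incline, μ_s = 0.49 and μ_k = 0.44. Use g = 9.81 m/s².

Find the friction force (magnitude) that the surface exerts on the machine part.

f ≈ 115 N (up the incline)

Perpendicular to the surface, N = m g cos θ = 36·9.81·cos 19° = 333.9 N.
For equilibrium along the incline, friction must balance the weight component: f = m g sin θ = 115 N up the slope.
Maximum static friction available: μ_s N = 0.49 × 333.9 = 163.6 N.
Since |115| ≤ 163.6 N, static friction is sufficient; f equals the required value, not μ_s N.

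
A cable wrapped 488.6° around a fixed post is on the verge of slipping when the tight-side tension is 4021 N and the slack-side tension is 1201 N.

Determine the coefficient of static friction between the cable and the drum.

T₂/T₁ = e^{μβ} → μ = ln(T₂/T₁)/β.
β = 488.6° = 8.528 rad.
μ = ln(4021/1201)/8.528 = ln(3.348)/8.528 = 0.142.

μ ≈ 0.142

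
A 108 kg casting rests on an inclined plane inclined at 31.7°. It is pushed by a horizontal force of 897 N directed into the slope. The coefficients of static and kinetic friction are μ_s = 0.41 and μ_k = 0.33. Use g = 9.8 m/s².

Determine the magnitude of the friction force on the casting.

f ≈ 207 N (down the incline)

The horizontal push has a component P sin θ into the surface, so N = m g cos θ + P sin θ = 900.5 + 471.3 = 1372 N.
Along the incline, the net driving force (taking up-slope positive) is P cos θ − m g sin θ = 763.2 − 556.2 = 207 N, so equilibrium requires friction f = -207 N (down-slope).
The limit of static friction is μ_s N = 562.5 N.
|f_req| = 207 ≤ 562.5 N → the casting is in equilibrium; friction equals the required value.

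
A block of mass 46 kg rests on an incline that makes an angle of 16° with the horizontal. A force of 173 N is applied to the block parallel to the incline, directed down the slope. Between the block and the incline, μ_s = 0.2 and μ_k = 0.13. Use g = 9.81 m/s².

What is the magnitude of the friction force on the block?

f ≈ 56.4 N (up the incline)

The normal reaction is N = m g cos θ = 433.8 N.
Parallel to the incline, ΣF = 0 gives f = m g sin θ + P = 124.4 + 173 = 297.4 N (up-slope positive).
The static-friction ceiling is μ_s N = 0.2 × 433.8 = 86.76 N.
|297.4| exceeds 86.76 N, so the block slips down-slope; friction is kinetic, f = μ_k N = 0.13×433.8 = 56.4 N.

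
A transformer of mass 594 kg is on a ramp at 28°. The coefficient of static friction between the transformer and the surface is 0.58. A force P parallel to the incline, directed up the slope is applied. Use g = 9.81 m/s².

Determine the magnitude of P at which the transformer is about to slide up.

P ≈ 5720 N

At impending motion up the slope, friction acts down-slope at its limit: f = μ_s N.
P is parallel to the surface, so N = m g cos θ = 5150 N.
Along the incline: P = m g sin θ + μ_s N = 2740 + 0.58×5150 = 5720 N.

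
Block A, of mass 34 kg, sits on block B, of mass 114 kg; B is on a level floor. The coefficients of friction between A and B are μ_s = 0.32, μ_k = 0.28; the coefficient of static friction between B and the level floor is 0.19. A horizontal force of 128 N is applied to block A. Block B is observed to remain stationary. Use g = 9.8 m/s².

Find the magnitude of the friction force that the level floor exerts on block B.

Normal force at the A–B interface: N₁ = m_A g = 333.2 N.
Maximum static friction on A from B: μ_s N₁ = 0.32×333.2 = 106.6 N.
P = 128 N exceeds that limit, so A slips over B and the interface friction becomes kinetic: f₁ = μ_k N₁ = 0.28×333.2 = 93.3 N.
By Newton's third law B feels 93.3 N forward from A. With B stationary, the floor's static friction on B balances it: f₂ = 93.3 N (well within μ_s(m_A+m_B)g = 275.6 N).

f ≈ 93.3 N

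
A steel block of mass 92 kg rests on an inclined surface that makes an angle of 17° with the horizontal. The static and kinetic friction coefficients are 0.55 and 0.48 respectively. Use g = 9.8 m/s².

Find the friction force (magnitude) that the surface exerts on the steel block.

Perpendicular to the surface, N = m g cos θ = 92·9.8·cos 17° = 862.2 N.
Along the slope the weight component is m g sin θ = 263.6 N; friction must supply exactly this, acting up-slope.
Static friction can supply at most μ_s N = 474.2 N.
Since |263.6| ≤ 474.2 N, the steel block remains in static equilibrium and friction takes exactly the required value.

f ≈ 264 N (up the incline)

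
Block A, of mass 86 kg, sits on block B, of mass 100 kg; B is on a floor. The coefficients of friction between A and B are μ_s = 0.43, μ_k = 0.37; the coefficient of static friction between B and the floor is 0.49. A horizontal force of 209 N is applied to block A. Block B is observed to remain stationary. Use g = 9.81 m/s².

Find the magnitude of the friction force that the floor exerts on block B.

Normal force at the A–B interface: N₁ = m_A g = 843.7 N.
So the A–B interface can sustain at most μ_s N₁ = 362.8 N of static friction.
Since P = 209 N ≤ 362.8 N, A does not slip on B; friction on A equals P = 209 N.
By Newton's third law B feels 209 N forward from A. With B stationary, the floor's static friction on B balances it: f₂ = 209 N (well within μ_s(m_A+m_B)g = 894.1 N).

f ≈ 209 N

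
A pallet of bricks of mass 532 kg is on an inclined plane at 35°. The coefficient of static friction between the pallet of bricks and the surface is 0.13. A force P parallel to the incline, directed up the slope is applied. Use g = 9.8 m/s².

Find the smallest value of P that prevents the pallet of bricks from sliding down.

P_min ≈ 2440 N

The pallet of bricks tends to slide down (tan θ > μ_s), so at the point of impending slip friction acts up-slope at its limit: f = μ_s N.
P is parallel to the surface, so N = m g cos θ = 4270 N.
Along the incline: P + μ_s N = m g sin θ, so P = 2990 − 0.13×4270 = 2440 N.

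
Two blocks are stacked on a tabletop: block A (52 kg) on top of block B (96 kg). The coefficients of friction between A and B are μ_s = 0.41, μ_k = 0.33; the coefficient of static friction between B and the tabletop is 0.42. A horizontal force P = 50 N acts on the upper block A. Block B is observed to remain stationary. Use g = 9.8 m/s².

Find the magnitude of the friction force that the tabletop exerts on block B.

Normal force at the A–B interface: N₁ = m_A g = 509.6 N.
Maximum static friction on A from B: μ_s N₁ = 0.41×509.6 = 208.9 N.
P = 50 N is within that limit, so A and B move together (both at rest); the A–B friction is simply f₁ = P = 50 N.
B experiences an equal 50 N forward from A (third law). B is in equilibrium, so the floor supplies f₂ = 50 N of static friction (limit μ_s(m_A+m_B)g = 609.2 N, not exceeded).

f ≈ 50 N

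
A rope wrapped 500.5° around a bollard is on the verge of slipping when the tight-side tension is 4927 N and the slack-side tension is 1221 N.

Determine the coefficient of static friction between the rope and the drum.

T₂/T₁ = e^{μβ} → μ = ln(T₂/T₁)/β.
β = 500.5° = 8.735 rad.
μ = ln(4927/1221)/8.735 = ln(4.035)/8.735 = 0.16.

μ ≈ 0.16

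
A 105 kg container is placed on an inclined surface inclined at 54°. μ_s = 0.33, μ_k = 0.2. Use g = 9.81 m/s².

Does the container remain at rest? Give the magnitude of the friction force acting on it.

N = m g cos θ = 605 N.
Down-slope weight component: m g sin θ = 833 N.
μ_s N = 200 N.
833 > 200 N, so it slides; kinetic friction f = μ_k N = 0.2×605 = 121 N.

f ≈ 121 N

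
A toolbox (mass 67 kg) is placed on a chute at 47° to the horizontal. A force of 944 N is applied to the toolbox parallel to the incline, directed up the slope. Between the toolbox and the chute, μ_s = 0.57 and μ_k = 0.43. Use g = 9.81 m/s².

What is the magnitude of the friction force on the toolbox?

f ≈ 193 N (down the incline)

Perpendicular to the surface, N = m g cos θ = 67·9.81·cos 47° = 448.3 N.
Parallel to the incline, ΣF = 0 gives f = m g sin θ − P = 480.7 − 944 = -463.3 N (up-slope positive).
Static friction can supply at most μ_s N = 255.5 N.
Since |-463.3| > 255.5 N, static friction cannot hold it; the toolbox slides up the incline and kinetic friction applies: f = μ_k N = 0.43 × 448.3 = 193 N.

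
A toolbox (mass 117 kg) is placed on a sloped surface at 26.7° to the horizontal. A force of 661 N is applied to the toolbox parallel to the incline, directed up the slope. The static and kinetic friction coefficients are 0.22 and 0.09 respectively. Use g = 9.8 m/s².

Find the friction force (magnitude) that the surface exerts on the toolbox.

f ≈ 146 N (down the incline)

The normal reaction is N = m g cos θ = 1024 N.
For equilibrium along the incline the friction force must supply f = m g sin θ − P = 515.2 − 661 = -145.8 N (positive meaning up-slope).
Static friction can supply at most μ_s N = 225.4 N.
Since |-145.8| ≤ 225.4 N, no slip — friction simply equals what equilibrium demands.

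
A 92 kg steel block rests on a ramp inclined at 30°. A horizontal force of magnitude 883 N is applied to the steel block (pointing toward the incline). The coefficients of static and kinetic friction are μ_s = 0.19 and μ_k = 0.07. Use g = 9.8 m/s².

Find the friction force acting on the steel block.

f ≈ 85.6 N (down the incline)

Normal direction: N = m g cos θ + P sin θ = 1222 N.
Along the incline, the net driving force (taking up-slope positive) is P cos θ − m g sin θ = 764.7 − 450.8 = 313.9 N, so equilibrium requires friction f = -313.9 N (down-slope).
The limit of static friction is μ_s N = 232.2 N.
|f_req| = 313.9 > 232.2 N → the steel block slides up the incline; f = μ_k N = 0.07 × 1222 = 85.6 N.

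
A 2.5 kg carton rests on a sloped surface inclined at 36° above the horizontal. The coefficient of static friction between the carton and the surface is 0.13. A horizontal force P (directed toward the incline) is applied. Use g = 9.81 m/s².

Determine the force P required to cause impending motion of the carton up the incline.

P ≈ 23.2 N

At impending motion up the slope, friction acts down-slope at its limit: f = μ_s N.
Perpendicular to the incline: N = m g cos θ + P sin θ.
Along the incline: P cos θ = m g sin θ + μ_s N = m g sin θ + μ_s (m g cos θ + P sin θ).
Solving, P (cos θ − μ_s sin θ) = m g (sin θ + μ_s cos θ), so P = 2.5×9.81×(sin 36° + 0.13 cos 36°)/(cos 36° − 0.13 sin 36°) = 24.5×0.693/0.7326 = 23.2 N.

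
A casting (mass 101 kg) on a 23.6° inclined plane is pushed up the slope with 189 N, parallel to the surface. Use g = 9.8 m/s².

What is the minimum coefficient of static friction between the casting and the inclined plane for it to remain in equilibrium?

N = m g cos θ = 907 N.
Friction must make up the shortfall along the incline: f = m g sin θ − P = 396.3 − 189 = 207.3 N.
At the threshold f = μ_s N, so μ_s,min = 207.3/907 = 0.229.

μ_s,min ≈ 0.229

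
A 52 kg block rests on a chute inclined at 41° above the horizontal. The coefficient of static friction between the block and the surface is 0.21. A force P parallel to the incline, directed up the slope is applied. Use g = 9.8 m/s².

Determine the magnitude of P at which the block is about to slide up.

At impending motion up the slope, friction acts down-slope at its limit: f = μ_s N.
P is parallel to the surface, so N = m g cos θ = 385 N.
Along the incline: P = m g sin θ + μ_s N = 334 + 0.21×385 = 415 N.

P ≈ 415 N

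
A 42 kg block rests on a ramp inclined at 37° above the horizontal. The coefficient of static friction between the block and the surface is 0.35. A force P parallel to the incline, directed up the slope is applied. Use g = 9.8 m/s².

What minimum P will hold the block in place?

P_min ≈ 133 N

The block tends to slide down (tan θ > μ_s), so at the point of impending slip friction acts up-slope at its limit: f = μ_s N.
P is parallel to the surface, so N = m g cos θ = 329 N.
Along the incline: P + μ_s N = m g sin θ, so P = 248 − 0.35×329 = 133 N.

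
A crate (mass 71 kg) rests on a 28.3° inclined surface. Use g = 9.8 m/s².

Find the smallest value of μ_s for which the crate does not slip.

At the slip threshold m g sin θ = μ_s m g cos θ, so μ_s,min = tan θ.
μ_s,min = tan 28.3° = 0.538.

μ_s,min ≈ 0.538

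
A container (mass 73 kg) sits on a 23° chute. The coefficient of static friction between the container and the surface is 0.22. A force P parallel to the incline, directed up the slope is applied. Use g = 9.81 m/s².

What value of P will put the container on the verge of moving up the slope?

At impending motion up the slope, friction acts down-slope at its limit: f = μ_s N.
P is parallel to the surface, so N = m g cos θ = 659 N.
Along the incline: P = m g sin θ + μ_s N = 280 + 0.22×659 = 425 N.

P ≈ 425 N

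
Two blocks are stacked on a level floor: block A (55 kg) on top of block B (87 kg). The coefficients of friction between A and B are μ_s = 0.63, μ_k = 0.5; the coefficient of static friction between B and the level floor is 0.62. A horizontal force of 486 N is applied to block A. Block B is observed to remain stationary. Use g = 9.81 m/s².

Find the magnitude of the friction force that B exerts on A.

f ≈ 270 N

Between the blocks, N₁ = m_A g = 539.6 N.
Maximum static friction on A from B: μ_s N₁ = 0.63×539.6 = 339.9 N.
P = 486 N exceeds that limit, so A slips over B and the interface friction becomes kinetic: f₁ = μ_k N₁ = 0.5×539.6 = 270 N.
By Newton's third law B feels 270 N forward from A. With B stationary, the floor's static friction on B balances it: f₂ = 270 N (well within μ_s(m_A+m_B)g = 863.7 N).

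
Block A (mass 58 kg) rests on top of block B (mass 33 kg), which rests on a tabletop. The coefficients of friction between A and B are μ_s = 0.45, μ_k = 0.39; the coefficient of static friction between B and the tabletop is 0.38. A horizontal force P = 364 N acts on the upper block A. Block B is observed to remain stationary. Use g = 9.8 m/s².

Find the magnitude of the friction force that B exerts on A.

f ≈ 222 N

The normal force B exerts on A is simply A's weight, N₁ = 568.4 N.
So the A–B interface can sustain at most μ_s N₁ = 255.8 N of static friction.
Since P = 364 N > 255.8 N, A slides on B; the A–B friction is kinetic: f₁ = μ_k N₁ = 0.39×568.4 = 222 N.
By Newton's third law B feels 222 N forward from A. With B stationary, the floor's static friction on B balances it: f₂ = 222 N (well within μ_s(m_A+m_B)g = 338.9 N).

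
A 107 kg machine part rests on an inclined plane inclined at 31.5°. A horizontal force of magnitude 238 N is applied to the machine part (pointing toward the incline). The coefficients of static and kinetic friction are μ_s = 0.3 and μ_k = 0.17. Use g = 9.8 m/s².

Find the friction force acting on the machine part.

f ≈ 173 N (up the incline)

Normal direction: N = m g cos θ + P sin θ = 1018 N.
Parallel to the incline: P cos θ − m g sin θ = 202.9 − 547.9 = -345 N; the friction needed to balance this is 345 N acting up the slope.
Maximum static friction: μ_s N = 0.3 × 1018 = 305.5 N.
|f_req| = 345 > 305.5 N → the machine part slides down the incline; f = μ_k N = 0.17 × 1018 = 173 N.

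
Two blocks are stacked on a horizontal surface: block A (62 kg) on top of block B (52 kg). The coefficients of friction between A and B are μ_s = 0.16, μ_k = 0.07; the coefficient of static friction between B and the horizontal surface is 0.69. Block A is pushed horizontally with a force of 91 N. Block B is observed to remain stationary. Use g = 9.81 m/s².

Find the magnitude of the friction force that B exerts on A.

f ≈ 91 N

Between the blocks, N₁ = m_A g = 608.2 N.
Maximum static friction on A from B: μ_s N₁ = 0.16×608.2 = 97.32 N.
Since P = 91 N ≤ 97.32 N, A does not slip on B; friction on A equals P = 91 N.
By Newton's third law B feels 91 N forward from A. With B stationary, the floor's static friction on B balances it: f₂ = 91 N (well within μ_s(m_A+m_B)g = 771.7 N).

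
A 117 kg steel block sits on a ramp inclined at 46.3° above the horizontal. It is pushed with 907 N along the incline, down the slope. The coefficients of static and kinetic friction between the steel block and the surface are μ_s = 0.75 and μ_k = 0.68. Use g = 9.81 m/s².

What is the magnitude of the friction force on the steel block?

The normal reaction is N = m g cos θ = 793 N.
For equilibrium along the incline the friction force must supply f = m g sin θ + P = 829.8 + 907 = 1737 N (positive meaning up-slope).
Static friction can supply at most μ_s N = 594.7 N.
|1737| exceeds 594.7 N, so the steel block slips down-slope; friction is kinetic, f = μ_k N = 0.68×793 = 539 N.

f ≈ 539 N (up the incline)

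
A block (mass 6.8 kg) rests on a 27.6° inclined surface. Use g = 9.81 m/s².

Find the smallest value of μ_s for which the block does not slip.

μ_s,min ≈ 0.523

At the slip threshold m g sin θ = μ_s m g cos θ, so μ_s,min = tan θ.
μ_s,min = tan 27.6° = 0.523.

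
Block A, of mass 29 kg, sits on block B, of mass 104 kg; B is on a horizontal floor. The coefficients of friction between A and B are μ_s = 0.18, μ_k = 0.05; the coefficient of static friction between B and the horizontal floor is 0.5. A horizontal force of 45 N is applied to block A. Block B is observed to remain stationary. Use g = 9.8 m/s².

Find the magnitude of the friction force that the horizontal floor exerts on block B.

The normal force B exerts on A is simply A's weight, N₁ = 284.2 N.
So the A–B interface can sustain at most μ_s N₁ = 51.16 N of static friction.
P = 45 N is within that limit, so A and B move together (both at rest); the A–B friction is simply f₁ = P = 45 N.
By Newton's third law B feels 45 N forward from A. With B stationary, the floor's static friction on B balances it: f₂ = 45 N (well within μ_s(m_A+m_B)g = 651.7 N).

f ≈ 45 N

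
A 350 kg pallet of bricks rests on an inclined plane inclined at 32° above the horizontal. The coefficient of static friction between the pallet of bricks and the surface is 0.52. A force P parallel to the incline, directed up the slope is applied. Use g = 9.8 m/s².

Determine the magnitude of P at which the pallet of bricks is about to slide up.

At impending motion up the slope, friction acts down-slope at its limit: f = μ_s N.
P is parallel to the surface, so N = m g cos θ = 2910 N.
Along the incline: P = m g sin θ + μ_s N = 1820 + 0.52×2910 = 3330 N.

P ≈ 3330 N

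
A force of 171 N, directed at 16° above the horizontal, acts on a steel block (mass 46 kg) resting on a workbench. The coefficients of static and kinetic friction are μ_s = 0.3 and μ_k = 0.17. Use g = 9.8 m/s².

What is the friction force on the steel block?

N = m g − P sin α = 450.8 − 171×sin 16° = 403.7 N.
Horizontally, friction must balance P cos α = 164.4 N.
μ_s N = 0.3 × 403.7 = 121.1 N.
The required friction exceeds μ_s N, so the steel block moves and f = μ_k N = 68.6 N.

f ≈ 68.6 N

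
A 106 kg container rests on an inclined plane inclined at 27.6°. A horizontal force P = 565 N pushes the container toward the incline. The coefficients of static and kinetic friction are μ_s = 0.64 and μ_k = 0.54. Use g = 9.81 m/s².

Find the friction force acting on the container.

f ≈ 18.9 N (down the incline)

The horizontal push has a component P sin θ into the surface, so N = m g cos θ + P sin θ = 921.5 + 261.8 = 1183 N.
Parallel to the incline: P cos θ − m g sin θ = 500.7 − 481.8 = 18.94 N; the friction needed to balance this is 18.94 N acting down the slope.
Maximum static friction: μ_s N = 0.64 × 1183 = 757.3 N.
|f_req| = 18.94 ≤ 757.3 N → the container is in equilibrium; friction equals the required value.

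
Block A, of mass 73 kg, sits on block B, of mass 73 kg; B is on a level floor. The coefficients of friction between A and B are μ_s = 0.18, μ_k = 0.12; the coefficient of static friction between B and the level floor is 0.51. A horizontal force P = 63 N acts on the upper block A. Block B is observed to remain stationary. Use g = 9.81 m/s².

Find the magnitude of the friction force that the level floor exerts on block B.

The normal force B exerts on A is simply A's weight, N₁ = 716.1 N.
So the A–B interface can sustain at most μ_s N₁ = 128.9 N of static friction.
P = 63 N is within that limit, so A and B move together (both at rest); the A–B friction is simply f₁ = P = 63 N.
B experiences an equal 63 N forward from A (third law). B is in equilibrium, so the floor supplies f₂ = 63 N of static friction (limit μ_s(m_A+m_B)g = 730.5 N, not exceeded).

f ≈ 63 N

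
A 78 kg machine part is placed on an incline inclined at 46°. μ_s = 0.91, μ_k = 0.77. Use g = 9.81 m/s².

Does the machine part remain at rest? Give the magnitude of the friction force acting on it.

N = m g cos θ = 532 N.
Down-slope weight component: m g sin θ = 550 N.
μ_s N = 484 N.
550 > 484 N, so it slides; kinetic friction f = μ_k N = 0.77×532 = 409 N.

f ≈ 409 N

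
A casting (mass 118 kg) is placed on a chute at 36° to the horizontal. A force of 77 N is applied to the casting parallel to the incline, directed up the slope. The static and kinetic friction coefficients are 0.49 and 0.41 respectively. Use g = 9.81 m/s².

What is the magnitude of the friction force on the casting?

f ≈ 384 N (up the incline)

The normal reaction is N = m g cos θ = 936.5 N.
The friction needed for equilibrium is m g sin θ − P = 680.4 − 77 = 603.4 N, measured positive up-slope.
Maximum static friction available: μ_s N = 0.49 × 936.5 = 458.9 N.
Since |603.4| > 458.9 N, static friction cannot hold it; the casting slides down the incline and kinetic friction applies: f = μ_k N = 0.41 × 936.5 = 384 N.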